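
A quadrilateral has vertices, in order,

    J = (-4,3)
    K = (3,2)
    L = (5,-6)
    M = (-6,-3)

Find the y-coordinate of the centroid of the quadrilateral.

Apply the shoelace (surveyor's) formula. First the cross-terms c_i = x_i·y_{i+1} − x_{i+1}·y_i:
  -17, -28, -51, -30  ⇒  2A = -126, A = -63.
Then Σ (y_i + y_{i+1})·c_i = 486, so ȳ = 486 / (6·(-63)) = -9/7.

-9/7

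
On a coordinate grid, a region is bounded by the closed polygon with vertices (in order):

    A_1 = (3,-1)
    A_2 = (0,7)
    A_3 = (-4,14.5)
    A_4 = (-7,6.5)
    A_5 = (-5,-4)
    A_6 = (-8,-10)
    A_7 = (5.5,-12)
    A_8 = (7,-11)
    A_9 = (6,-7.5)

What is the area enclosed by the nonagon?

203.75

Apply the shoelace (surveyor's) formula: 2A = Σ (x_i·y_{i+1} − x_{i+1}·y_i), indices taken mod 9.
A_1→A_2: (3)(7) − (0)(-1) = 21
A_2→A_3: (0)(14.5) − (-4)(7) = 28
A_3→A_4: (-4)(6.5) − (-7)(14.5) = 75.5
A_4→A_5: (-7)(-4) − (-5)(6.5) = 60.5
A_5→A_6: (-5)(-10) − (-8)(-4) = 18
A_6→A_7: (-8)(-12) − (5.5)(-10) = 151
A_7→A_8: (5.5)(-11) − (7)(-12) = 23.5
A_8→A_9: (7)(-7.5) − (6)(-11) = 13.5
A_9→A_1: (6)(-1) − (3)(-7.5) = 16.5
Σ = 407.5
Area = |Σ|/2 = 203.75.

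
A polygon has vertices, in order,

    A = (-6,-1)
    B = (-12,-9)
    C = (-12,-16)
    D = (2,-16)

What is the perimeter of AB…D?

48

|AB| = √((-6)² + (-8)²) = √100 = 10
|BC| = √((0)² + (-7)²) = √49 = 7
|CD| = √((14)² + (0)²) = √196 = 14
|DA| = √((-8)² + (15)²) = √289 = 17
Perimeter = 10 + 7 + 14 + 17 = 48.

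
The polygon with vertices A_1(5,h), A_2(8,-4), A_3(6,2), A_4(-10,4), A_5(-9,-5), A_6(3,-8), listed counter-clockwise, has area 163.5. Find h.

-10

The doubled signed area Σ (x_i y_{i+1} − x_{i+1} y_i) is linear in h.
With h=0 it equals 277; the coefficient of h is -5 (from the two edges through A_1).
So -5·h + 277 = 2·163.5 = 327 ⇒ h = -10.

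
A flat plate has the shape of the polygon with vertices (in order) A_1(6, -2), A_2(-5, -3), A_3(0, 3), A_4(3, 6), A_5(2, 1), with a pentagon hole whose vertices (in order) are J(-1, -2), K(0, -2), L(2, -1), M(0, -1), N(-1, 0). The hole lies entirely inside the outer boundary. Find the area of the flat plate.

33

Outer boundary:
Apply the shoelace formula: 2A = Σ (x_i·y_{i+1} − x_{i+1}·y_i), indices taken mod 5.
Cross-terms: -28, -15, -9, -9, -10  ⇒  Σ = -71
Area = |Σ|/2 = 35.5.
Hole:
Apply the shoelace formula: 2A = Σ (x_i·y_{i+1} − x_{i+1}·y_i), indices taken mod 5.
Σ = (2) + (4) + (-2) + (-1) + (2) = 5
Area = |Σ|/2 = 2.5.
Net area = 35.5 − 2.5 = 33.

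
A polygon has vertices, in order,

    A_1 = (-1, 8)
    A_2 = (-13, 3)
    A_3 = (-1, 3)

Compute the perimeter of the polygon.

|A_1A_2| = √((-12)² + (-5)²) = √169 = 13
|A_2A_3| = √((12)² + (0)²) = √144 = 12
|A_3A_1| = √((0)² + (5)²) = √25 = 5
Perimeter = 13 + 12 + 5 = 30.

30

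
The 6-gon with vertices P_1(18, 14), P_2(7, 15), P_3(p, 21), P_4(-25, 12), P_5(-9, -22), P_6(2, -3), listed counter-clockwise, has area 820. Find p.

5

The doubled signed area Σ (x_i y_{i+1} − x_{i+1} y_i) is linear in p.
With p=0 it equals 1655; the coefficient of p is -3 (from the two edges through P_3).
So -3·p + 1655 = 2·820 = 1640 ⇒ p = 5.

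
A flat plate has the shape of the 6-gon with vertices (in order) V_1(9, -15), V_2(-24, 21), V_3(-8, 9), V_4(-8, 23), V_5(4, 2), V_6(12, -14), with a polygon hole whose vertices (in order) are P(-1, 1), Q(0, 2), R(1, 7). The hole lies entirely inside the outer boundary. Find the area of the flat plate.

284.5

Outer boundary:
Apply Gauss's area formula: 2A = Σ (x_i·y_{i+1} − x_{i+1}·y_i), indices taken mod 6.
V_1→V_2: (9)(21) − (-24)(-15) = -171
V_2→V_3: (-24)(9) − (-8)(21) = -48
V_3→V_4: (-8)(23) − (-8)(9) = -112
V_4→V_5: (-8)(2) − (4)(23) = -108
V_5→V_6: (4)(-14) − (12)(2) = -80
V_6→V_1: (12)(-15) − (9)(-14) = -54
Σ = -573
Area = |Σ|/2 = 286.5.
Hole:
Σ = (-2) + (-2) + (8) = 4
Area = |Σ|/2 = 2.
Net area = 286.5 − 2 = 284.5.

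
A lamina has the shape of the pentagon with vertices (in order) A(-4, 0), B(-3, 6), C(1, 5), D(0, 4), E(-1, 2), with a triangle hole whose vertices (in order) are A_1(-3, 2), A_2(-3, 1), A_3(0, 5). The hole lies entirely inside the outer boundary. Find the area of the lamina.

Outer boundary:
Apply the shoelace formula: 2A = Σ (x_i·y_{i+1} − x_{i+1}·y_i), indices taken mod 5.
Cross-terms: -24, -21, 4, 4, 8  ⇒  Σ = -29
Area = |Σ|/2 = 14.5.
Hole:
A_1→A_2: (-3)(1) − (-3)(2) = 3
A_2→A_3: (-3)(5) − (0)(1) = -15
A_3→A_1: (0)(2) − (-3)(5) = 15
Σ = 3
Area = |Σ|/2 = 1.5.
Net area = 14.5 − 1.5 = 13.

13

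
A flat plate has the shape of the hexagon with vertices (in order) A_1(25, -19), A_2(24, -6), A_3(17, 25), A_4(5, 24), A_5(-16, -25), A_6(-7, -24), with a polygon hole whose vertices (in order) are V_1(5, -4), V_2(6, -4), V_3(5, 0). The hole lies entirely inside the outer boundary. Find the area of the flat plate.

1244

Outer boundary:
Apply the shoelace formula: 2A = Σ (x_i·y_{i+1} − x_{i+1}·y_i), indices taken mod 6.
Σ = (306) + (702) + (283) + (259) + (209) + (733) = 2492
Area = |Σ|/2 = 1246.
Hole:
Cross-terms: 4, 20, -20  ⇒  Σ = 4
Area = |Σ|/2 = 2.
Net area = 1246 − 2 = 1244.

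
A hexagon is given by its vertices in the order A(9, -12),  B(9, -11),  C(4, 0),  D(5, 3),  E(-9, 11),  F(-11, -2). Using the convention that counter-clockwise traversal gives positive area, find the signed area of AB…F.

218

Cross-terms: 9, 44, 12, 82, 139, 150  ⇒  Σ = 436
Signed area = Σ/2 = 218 (positive ⇒ counter-clockwise traversal).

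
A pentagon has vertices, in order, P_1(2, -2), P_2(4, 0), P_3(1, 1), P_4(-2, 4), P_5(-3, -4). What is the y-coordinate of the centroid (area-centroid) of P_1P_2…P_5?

Apply the shoelace (surveyor's) formula. First the cross-terms c_i = x_i·y_{i+1} − x_{i+1}·y_i:
  8, 4, 6, 20, 14  ⇒  2A = 52, A = 26.
Then Σ (y_i + y_{i+1})·c_i = -66, so ȳ = -66 / (6·26) = -11/26.

-11/26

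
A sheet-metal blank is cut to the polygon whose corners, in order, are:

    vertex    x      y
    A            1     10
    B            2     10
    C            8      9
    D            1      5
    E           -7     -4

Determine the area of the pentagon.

Apply the shoelace (surveyor's) formula: 2A = Σ (x_i·y_{i+1} − x_{i+1}·y_i), indices taken mod 5.
Cross-terms: -10, -62, 31, 31, -66  ⇒  Σ = -76
Area = |Σ|/2 = 38.

38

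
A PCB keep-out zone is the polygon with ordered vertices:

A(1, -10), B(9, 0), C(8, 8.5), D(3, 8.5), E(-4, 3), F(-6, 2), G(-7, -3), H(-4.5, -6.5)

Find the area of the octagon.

188.75

Σ = (90) + (76.5) + (42.5) + (43) + (10) + (32) + (32) + (51.5) = 377.5
Area = |Σ|/2 = 188.75.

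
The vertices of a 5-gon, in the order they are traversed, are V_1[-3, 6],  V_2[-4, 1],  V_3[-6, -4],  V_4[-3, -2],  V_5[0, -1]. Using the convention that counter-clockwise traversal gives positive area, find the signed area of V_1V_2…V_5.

21.5

Apply the surveyor's formula: 2A = Σ (x_i·y_{i+1} − x_{i+1}·y_i), indices taken mod 5.
V_1→V_2: (-3)(1) − (-4)(6) = 21
V_2→V_3: (-4)(-4) − (-6)(1) = 22
V_3→V_4: (-6)(-2) − (-3)(-4) = 0
V_4→V_5: (-3)(-1) − (0)(-2) = 3
V_5→V_1: (0)(6) − (-3)(-1) = -3
Σ = 43
Signed area = Σ/2 = 21.5 (positive ⇒ counter-clockwise traversal).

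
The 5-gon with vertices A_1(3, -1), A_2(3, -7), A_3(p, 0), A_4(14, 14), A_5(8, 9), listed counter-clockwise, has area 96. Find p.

11

Write out the shoelace sum; only the two edges meeting at A_3 involve p:
2·Area = [(3·0 − p·(-7)) + (p·14 − 14·0)] + -39
       = 21·p + -39 = 192
⇒ p = 11.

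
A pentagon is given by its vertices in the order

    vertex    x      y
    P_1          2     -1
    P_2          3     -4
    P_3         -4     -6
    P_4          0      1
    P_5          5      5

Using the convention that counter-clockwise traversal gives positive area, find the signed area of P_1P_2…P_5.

-31.5

P_1→P_2: (2)(-4) − (3)(-1) = -5
P_2→P_3: (3)(-6) − (-4)(-4) = -34
P_3→P_4: (-4)(1) − (0)(-6) = -4
P_4→P_5: (0)(5) − (5)(1) = -5
P_5→P_1: (5)(-1) − (2)(5) = -15
Σ = -63
Signed area = Σ/2 = -31.5 (negative ⇒ clockwise traversal).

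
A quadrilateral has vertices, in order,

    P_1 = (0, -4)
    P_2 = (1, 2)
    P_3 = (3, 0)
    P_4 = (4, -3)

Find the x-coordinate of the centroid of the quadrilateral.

49/27

Apply Gauss's area formula. First the cross-terms c_i = x_i·y_{i+1} − x_{i+1}·y_i:
  4, -6, -9, -16  ⇒  2A = -27, A = -13.5.
Then Σ (x_i + x_{i+1})·c_i = -147, so x̄ = -147 / (6·(-13.5)) = 49/27.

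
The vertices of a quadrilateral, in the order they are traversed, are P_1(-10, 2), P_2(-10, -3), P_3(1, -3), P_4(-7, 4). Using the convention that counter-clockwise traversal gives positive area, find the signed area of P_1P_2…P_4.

46

Apply the surveyor's formula: 2A = Σ (x_i·y_{i+1} − x_{i+1}·y_i), indices taken mod 4.
Cross-terms: 50, 33, -17, 26  ⇒  Σ = 92
Signed area = Σ/2 = 46 (positive ⇒ counter-clockwise traversal).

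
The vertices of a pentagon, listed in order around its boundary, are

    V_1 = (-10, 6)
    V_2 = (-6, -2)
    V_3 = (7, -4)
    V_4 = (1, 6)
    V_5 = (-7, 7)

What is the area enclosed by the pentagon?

V_1→V_2: (-10)(-2) − (-6)(6) = 56
V_2→V_3: (-6)(-4) − (7)(-2) = 38
V_3→V_4: (7)(6) − (1)(-4) = 46
V_4→V_5: (1)(7) − (-7)(6) = 49
V_5→V_1: (-7)(6) − (-10)(7) = 28
Σ = 217
Area = |Σ|/2 = 108.5.

108.5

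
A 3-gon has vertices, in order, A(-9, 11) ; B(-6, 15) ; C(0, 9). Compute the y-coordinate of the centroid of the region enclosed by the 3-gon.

Apply the surveyor's formula. First the cross-terms c_i = x_i·y_{i+1} − x_{i+1}·y_i:
  -69, -54, 81  ⇒  2A = -42, A = -21.
Then Σ (y_i + y_{i+1})·c_i = -1470, so ȳ = -1470 / (6·(-21)) = 35/3.

35/3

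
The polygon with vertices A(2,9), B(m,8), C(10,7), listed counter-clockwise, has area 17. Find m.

Write out the shoelace sum; only the two edges meeting at B involve m:
2·Area = [(2·8 − m·9) + (m·7 − 10·8)] + 76
       = -2·m + 12 = 34
⇒ m = -11.

-11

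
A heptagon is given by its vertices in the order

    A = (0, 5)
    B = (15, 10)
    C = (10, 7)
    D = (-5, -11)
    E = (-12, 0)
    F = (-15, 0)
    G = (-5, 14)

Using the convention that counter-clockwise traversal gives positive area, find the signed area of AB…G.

-256

Apply the surveyor's formula: 2A = Σ (x_i·y_{i+1} − x_{i+1}·y_i), indices taken mod 7.
Cross-terms: -75, 5, -75, -132, 0, -210, -25  ⇒  Σ = -512
Signed area = Σ/2 = -256 (negative ⇒ clockwise traversal).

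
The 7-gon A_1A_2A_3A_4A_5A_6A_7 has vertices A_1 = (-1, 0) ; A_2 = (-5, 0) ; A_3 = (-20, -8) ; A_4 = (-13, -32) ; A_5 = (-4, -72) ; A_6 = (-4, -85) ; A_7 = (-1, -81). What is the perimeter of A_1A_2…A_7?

186

|A_1A_2| = √((-4)² + (0)²) = √16 = 4
|A_2A_3| = √((-15)² + (-8)²) = √289 = 17
|A_3A_4| = √((7)² + (-24)²) = √625 = 25
|A_4A_5| = √((9)² + (-40)²) = √1681 = 41
|A_5A_6| = √((0)² + (-13)²) = √169 = 13
|A_6A_7| = √((3)² + (4)²) = √25 = 5
|A_7A_1| = √((0)² + (81)²) = √6561 = 81
Perimeter = 4 + 17 + 25 + 41 + 13 + 5 + 81 = 186.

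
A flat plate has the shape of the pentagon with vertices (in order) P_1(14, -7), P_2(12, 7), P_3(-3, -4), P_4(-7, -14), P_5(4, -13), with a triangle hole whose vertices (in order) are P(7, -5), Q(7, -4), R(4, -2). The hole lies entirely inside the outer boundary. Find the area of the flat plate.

233.5

Outer boundary:
Apply the shoelace formula: 2A = Σ (x_i·y_{i+1} − x_{i+1}·y_i), indices taken mod 5.
Σ = (182) + (-27) + (14) + (147) + (154) = 470
Area = |Σ|/2 = 235.
Hole:
Apply the shoelace formula: 2A = Σ (x_i·y_{i+1} − x_{i+1}·y_i), indices taken mod 3.
Σ = (7) + (2) + (-6) = 3
Area = |Σ|/2 = 1.5.
Net area = 235 − 1.5 = 233.5.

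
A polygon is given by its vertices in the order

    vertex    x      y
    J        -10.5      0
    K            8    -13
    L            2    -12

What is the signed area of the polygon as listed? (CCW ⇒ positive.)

-29.75

Σ = (136.5) + (-70) + (-126) = -59.5
Signed area = Σ/2 = -29.75 (negative ⇒ clockwise traversal).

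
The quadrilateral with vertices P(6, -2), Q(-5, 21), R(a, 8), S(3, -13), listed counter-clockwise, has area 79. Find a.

-1

Write out the shoelace sum; only the two edges meeting at R involve a:
2·Area = [((-5)·8 − a·21) + (a·(-13) − 3·8)] + 188
       = -34·a + 124 = 158
⇒ a = -1.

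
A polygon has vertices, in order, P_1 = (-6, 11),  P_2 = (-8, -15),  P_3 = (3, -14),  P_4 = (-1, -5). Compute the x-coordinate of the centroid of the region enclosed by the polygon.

-1016/265

Apply the surveyor's formula. First the cross-terms c_i = x_i·y_{i+1} − x_{i+1}·y_i:
  178, 157, -29, -41  ⇒  2A = 265, A = 132.5.
Then Σ (x_i + x_{i+1})·c_i = -3048, so x̄ = -3048 / (6·132.5) = -1016/265.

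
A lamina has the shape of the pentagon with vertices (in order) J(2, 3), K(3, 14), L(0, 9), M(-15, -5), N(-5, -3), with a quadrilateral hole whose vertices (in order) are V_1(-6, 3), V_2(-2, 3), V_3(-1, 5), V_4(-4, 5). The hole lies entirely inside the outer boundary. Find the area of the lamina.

Outer boundary:
Σ = (19) + (27) + (135) + (20) + (-9) = 192
Area = |Σ|/2 = 96.
Hole:
V_1→V_2: (-6)(3) − (-2)(3) = -12
V_2→V_3: (-2)(5) − (-1)(3) = -7
V_3→V_4: (-1)(5) − (-4)(5) = 15
V_4→V_1: (-4)(3) − (-6)(5) = 18
Σ = 14
Area = |Σ|/2 = 7.
Net area = 96 − 7 = 89.

89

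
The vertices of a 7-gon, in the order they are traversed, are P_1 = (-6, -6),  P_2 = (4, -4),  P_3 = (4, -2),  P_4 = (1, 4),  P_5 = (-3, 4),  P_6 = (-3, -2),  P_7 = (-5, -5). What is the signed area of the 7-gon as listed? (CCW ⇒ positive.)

56.5

Σ = (48) + (8) + (18) + (16) + (18) + (5) + (0) = 113
Signed area = Σ/2 = 56.5 (positive ⇒ counter-clockwise traversal).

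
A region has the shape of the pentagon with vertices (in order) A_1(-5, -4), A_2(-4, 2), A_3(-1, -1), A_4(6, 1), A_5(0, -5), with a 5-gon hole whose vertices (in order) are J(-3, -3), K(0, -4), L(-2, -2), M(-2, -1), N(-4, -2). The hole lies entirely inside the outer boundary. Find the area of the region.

31

Outer boundary:
Σ = (-26) + (6) + (5) + (-30) + (-25) = -70
Area = |Σ|/2 = 35.
Hole:
Apply the shoelace formula: 2A = Σ (x_i·y_{i+1} − x_{i+1}·y_i), indices taken mod 5.
Σ = (12) + (-8) + (-2) + (0) + (6) = 8
Area = |Σ|/2 = 4.
Net area = 35 − 4 = 31.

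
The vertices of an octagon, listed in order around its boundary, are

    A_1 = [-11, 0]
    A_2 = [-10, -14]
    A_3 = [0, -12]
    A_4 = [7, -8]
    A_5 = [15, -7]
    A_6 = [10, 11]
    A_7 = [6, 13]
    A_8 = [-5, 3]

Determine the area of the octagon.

422

Apply the shoelace (surveyor's) formula: 2A = Σ (x_i·y_{i+1} − x_{i+1}·y_i), indices taken mod 8.
Σ = (154) + (120) + (84) + (71) + (235) + (64) + (83) + (33) = 844
Area = |Σ|/2 = 422.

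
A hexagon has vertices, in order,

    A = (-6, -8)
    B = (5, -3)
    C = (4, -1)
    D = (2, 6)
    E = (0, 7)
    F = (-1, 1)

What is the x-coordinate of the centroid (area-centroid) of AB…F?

Apply the surveyor's formula. First the cross-terms c_i = x_i·y_{i+1} − x_{i+1}·y_i:
  58, 7, 26, 14, 7, 14  ⇒  2A = 126, A = 63.
Then Σ (x_i + x_{i+1})·c_i = 84, so x̄ = 84 / (6·63) = 2/9.

2/9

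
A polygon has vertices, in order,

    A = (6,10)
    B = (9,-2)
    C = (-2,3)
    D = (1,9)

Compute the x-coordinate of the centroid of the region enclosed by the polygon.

Apply the shoelace (surveyor's) formula. First the cross-terms c_i = x_i·y_{i+1} − x_{i+1}·y_i:
  -102, 23, -21, -44  ⇒  2A = -144, A = -72.
Then Σ (x_i + x_{i+1})·c_i = -1656, so x̄ = -1656 / (6·(-72)) = 23/6.

23/6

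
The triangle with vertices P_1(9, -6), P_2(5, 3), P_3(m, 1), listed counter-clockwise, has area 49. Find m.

-5

The doubled signed area Σ (x_i y_{i+1} − x_{i+1} y_i) is linear in m.
With m=0 it equals 53; the coefficient of m is -9 (from the two edges through P_3).
So -9·m + 53 = 2·49 = 98 ⇒ m = -5.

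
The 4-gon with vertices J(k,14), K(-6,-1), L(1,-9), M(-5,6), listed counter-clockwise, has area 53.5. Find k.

-11

Write out the shoelace sum; only the two edges meeting at J involve k:
2·Area = [((-5)·14 − k·6) + (k·(-1) − (-6)·14)] + 16
       = -7·k + 30 = 107
⇒ k = -11.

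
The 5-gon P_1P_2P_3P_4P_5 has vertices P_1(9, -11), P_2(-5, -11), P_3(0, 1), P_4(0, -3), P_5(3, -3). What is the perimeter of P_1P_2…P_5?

|P_1P_2| = √((-14)² + (0)²) = √196 = 14
|P_2P_3| = √((5)² + (12)²) = √169 = 13
|P_3P_4| = √((0)² + (-4)²) = √16 = 4
|P_4P_5| = √((3)² + (0)²) = √9 = 3
|P_5P_1| = √((6)² + (-8)²) = √100 = 10
Perimeter = 14 + 13 + 4 + 3 + 10 = 44.

44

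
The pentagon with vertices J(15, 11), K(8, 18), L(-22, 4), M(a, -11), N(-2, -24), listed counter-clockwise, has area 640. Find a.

The doubled signed area Σ (x_i y_{i+1} − x_{i+1} y_i) is linear in a.
With a=0 it equals 1168; the coefficient of a is -28 (from the two edges through M).
So -28·a + 1168 = 2·640 = 1280 ⇒ a = -4.

-4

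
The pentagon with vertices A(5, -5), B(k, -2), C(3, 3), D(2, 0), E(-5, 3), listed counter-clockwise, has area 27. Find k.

The doubled signed area Σ (x_i y_{i+1} − x_{i+1} y_i) is linear in k.
With k=0 it equals 6; the coefficient of k is 8 (from the two edges through B).
So 8·k + 6 = 2·27 = 54 ⇒ k = 6.

6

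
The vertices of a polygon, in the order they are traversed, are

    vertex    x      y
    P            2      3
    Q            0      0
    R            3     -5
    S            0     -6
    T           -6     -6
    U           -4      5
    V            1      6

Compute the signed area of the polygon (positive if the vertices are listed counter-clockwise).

Apply the shoelace formula: 2A = Σ (x_i·y_{i+1} − x_{i+1}·y_i), indices taken mod 7.
P→Q: (2)(0) − (0)(3) = 0
Q→R: (0)(-5) − (3)(0) = 0
R→S: (3)(-6) − (0)(-5) = -18
S→T: (0)(-6) − (-6)(-6) = -36
T→U: (-6)(5) − (-4)(-6) = -54
U→V: (-4)(6) − (1)(5) = -29
V→P: (1)(3) − (2)(6) = -9
Σ = -146
Signed area = Σ/2 = -73 (negative ⇒ clockwise traversal).

-73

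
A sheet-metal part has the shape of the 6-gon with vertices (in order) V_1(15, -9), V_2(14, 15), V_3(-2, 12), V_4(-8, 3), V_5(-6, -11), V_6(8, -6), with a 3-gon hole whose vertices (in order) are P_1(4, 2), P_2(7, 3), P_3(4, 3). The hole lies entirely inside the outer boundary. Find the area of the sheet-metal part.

442

Outer boundary:
V_1→V_2: (15)(15) − (14)(-9) = 351
V_2→V_3: (14)(12) − (-2)(15) = 198
V_3→V_4: (-2)(3) − (-8)(12) = 90
V_4→V_5: (-8)(-11) − (-6)(3) = 106
V_5→V_6: (-6)(-6) − (8)(-11) = 124
V_6→V_1: (8)(-9) − (15)(-6) = 18
Σ = 887
Area = |Σ|/2 = 443.5.
Hole:
Apply the shoelace formula: 2A = Σ (x_i·y_{i+1} − x_{i+1}·y_i), indices taken mod 3.
Cross-terms: -2, 9, -4  ⇒  Σ = 3
Area = |Σ|/2 = 1.5.
Net area = 443.5 − 1.5 = 442.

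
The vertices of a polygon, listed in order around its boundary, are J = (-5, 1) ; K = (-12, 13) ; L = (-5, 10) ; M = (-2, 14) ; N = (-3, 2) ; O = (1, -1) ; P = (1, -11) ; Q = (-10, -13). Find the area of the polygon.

Apply the surveyor's formula: 2A = Σ (x_i·y_{i+1} − x_{i+1}·y_i), indices taken mod 8.
Σ = (-53) + (-55) + (-50) + (38) + (1) + (-10) + (-123) + (-75) = -327
Area = |Σ|/2 = 163.5.

163.5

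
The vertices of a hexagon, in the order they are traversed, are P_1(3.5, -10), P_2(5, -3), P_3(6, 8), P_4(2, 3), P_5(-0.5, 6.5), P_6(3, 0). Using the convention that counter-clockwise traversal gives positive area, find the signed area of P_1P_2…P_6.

32.25

Apply the shoelace (surveyor's) formula: 2A = Σ (x_i·y_{i+1} − x_{i+1}·y_i), indices taken mod 6.
Cross-terms: 39.5, 58, 2, 14.5, -19.5, -30  ⇒  Σ = 64.5
Signed area = Σ/2 = 32.25 (positive ⇒ counter-clockwise traversal).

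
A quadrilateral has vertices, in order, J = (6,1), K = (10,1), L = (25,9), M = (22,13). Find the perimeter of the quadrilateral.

|JK| = √((4)² + (0)²) = √16 = 4
|KL| = √((15)² + (8)²) = √289 = 17
|LM| = √((-3)² + (4)²) = √25 = 5
|MJ| = √((-16)² + (-12)²) = √400 = 20
Perimeter = 4 + 17 + 5 + 20 = 46.

46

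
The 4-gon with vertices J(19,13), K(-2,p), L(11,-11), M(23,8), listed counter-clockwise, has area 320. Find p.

Write out the shoelace sum; only the two edges meeting at K involve p:
2·Area = [(19·p − (-2)·13) + ((-2)·(-11) − 11·p)] + 488
       = 8·p + 536 = 640
⇒ p = 13.

13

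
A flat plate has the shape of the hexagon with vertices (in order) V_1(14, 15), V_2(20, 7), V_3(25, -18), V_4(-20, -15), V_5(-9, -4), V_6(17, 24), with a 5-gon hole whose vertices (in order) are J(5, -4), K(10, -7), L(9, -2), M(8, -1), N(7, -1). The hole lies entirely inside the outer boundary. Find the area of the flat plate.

Outer boundary:
Cross-terms: -202, -535, -735, -55, -148, -81  ⇒  Σ = -1756
Area = |Σ|/2 = 878.
Hole:
Apply the shoelace formula: 2A = Σ (x_i·y_{i+1} − x_{i+1}·y_i), indices taken mod 5.
Σ = (5) + (43) + (7) + (-1) + (-23) = 31
Area = |Σ|/2 = 15.5.
Net area = 878 − 15.5 = 862.5.

862.5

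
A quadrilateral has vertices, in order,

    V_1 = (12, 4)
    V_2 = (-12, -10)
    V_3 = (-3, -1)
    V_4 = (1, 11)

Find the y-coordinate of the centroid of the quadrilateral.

Apply the shoelace formula. First the cross-terms c_i = x_i·y_{i+1} − x_{i+1}·y_i:
  -72, -18, -32, -128  ⇒  2A = -250, A = -125.
Then Σ (y_i + y_{i+1})·c_i = -1610, so ȳ = -1610 / (6·(-125)) = 161/75.

161/75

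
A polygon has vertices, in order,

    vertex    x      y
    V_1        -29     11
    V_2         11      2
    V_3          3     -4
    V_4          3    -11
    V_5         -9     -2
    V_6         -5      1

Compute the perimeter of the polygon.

|V_1V_2| = √((40)² + (-9)²) = √1681 = 41
|V_2V_3| = √((-8)² + (-6)²) = √100 = 10
|V_3V_4| = √((0)² + (-7)²) = √49 = 7
|V_4V_5| = √((-12)² + (9)²) = √225 = 15
|V_5V_6| = √((4)² + (3)²) = √25 = 5
|V_6V_1| = √((-24)² + (10)²) = √676 = 26
Perimeter = 41 + 10 + 7 + 15 + 5 + 26 = 104.

104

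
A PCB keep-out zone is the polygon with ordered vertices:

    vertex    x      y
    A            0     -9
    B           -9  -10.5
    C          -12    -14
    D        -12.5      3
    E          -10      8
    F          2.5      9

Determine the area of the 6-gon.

A→B: (0)(-10.5) − (-9)(-9) = -81
B→C: (-9)(-14) − (-12)(-10.5) = 0
C→D: (-12)(3) − (-12.5)(-14) = -211
D→E: (-12.5)(8) − (-10)(3) = -70
E→F: (-10)(9) − (2.5)(8) = -110
F→A: (2.5)(-9) − (0)(9) = -22.5
Σ = -494.5
Area = |Σ|/2 = 247.25.

247.25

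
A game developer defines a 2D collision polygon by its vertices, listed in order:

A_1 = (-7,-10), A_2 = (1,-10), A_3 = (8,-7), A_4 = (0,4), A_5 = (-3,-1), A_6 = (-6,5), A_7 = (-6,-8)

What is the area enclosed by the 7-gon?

Apply the shoelace formula: 2A = Σ (x_i·y_{i+1} − x_{i+1}·y_i), indices taken mod 7.
Cross-terms: 80, 73, 32, 12, -21, 78, 4  ⇒  Σ = 258
Area = |Σ|/2 = 129.

129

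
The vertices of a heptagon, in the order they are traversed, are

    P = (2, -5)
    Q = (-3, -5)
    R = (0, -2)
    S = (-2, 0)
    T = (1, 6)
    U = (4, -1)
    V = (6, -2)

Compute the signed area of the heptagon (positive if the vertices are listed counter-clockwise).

-44

P→Q: (2)(-5) − (-3)(-5) = -25
Q→R: (-3)(-2) − (0)(-5) = 6
R→S: (0)(0) − (-2)(-2) = -4
S→T: (-2)(6) − (1)(0) = -12
T→U: (1)(-1) − (4)(6) = -25
U→V: (4)(-2) − (6)(-1) = -2
V→P: (6)(-5) − (2)(-2) = -26
Σ = -88
Signed area = Σ/2 = -44 (negative ⇒ clockwise traversal).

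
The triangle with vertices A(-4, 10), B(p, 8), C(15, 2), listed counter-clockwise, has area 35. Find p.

-8

The doubled signed area Σ (x_i y_{i+1} − x_{i+1} y_i) is linear in p.
With p=0 it equals 6; the coefficient of p is -8 (from the two edges through B).
So -8·p + 6 = 2·35 = 70 ⇒ p = -8.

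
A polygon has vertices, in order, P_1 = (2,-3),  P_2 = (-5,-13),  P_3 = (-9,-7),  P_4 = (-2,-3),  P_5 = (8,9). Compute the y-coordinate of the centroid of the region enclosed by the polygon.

Apply the surveyor's formula. First the cross-terms c_i = x_i·y_{i+1} − x_{i+1}·y_i:
  -41, -82, 13, 6, -42  ⇒  2A = -146, A = -73.
Then Σ (y_i + y_{i+1})·c_i = 1950, so ȳ = 1950 / (6·(-73)) = -325/73.

-325/73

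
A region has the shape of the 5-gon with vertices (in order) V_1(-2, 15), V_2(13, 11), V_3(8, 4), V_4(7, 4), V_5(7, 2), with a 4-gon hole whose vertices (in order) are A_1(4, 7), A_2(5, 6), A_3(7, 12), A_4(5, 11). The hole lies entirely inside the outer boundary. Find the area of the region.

69.5

Outer boundary:
Cross-terms: -217, -36, 4, -14, 109  ⇒  Σ = -154
Area = |Σ|/2 = 77.
Hole:
A_1→A_2: (4)(6) − (5)(7) = -11
A_2→A_3: (5)(12) − (7)(6) = 18
A_3→A_4: (7)(11) − (5)(12) = 17
A_4→A_1: (5)(7) − (4)(11) = -9
Σ = 15
Area = |Σ|/2 = 7.5.
Net area = 77 − 7.5 = 69.5.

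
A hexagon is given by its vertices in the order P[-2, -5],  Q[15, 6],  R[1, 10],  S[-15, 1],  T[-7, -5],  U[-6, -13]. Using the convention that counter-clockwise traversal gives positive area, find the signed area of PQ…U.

P→Q: (-2)(6) − (15)(-5) = 63
Q→R: (15)(10) − (1)(6) = 144
R→S: (1)(1) − (-15)(10) = 151
S→T: (-15)(-5) − (-7)(1) = 82
T→U: (-7)(-13) − (-6)(-5) = 61
U→P: (-6)(-5) − (-2)(-13) = 4
Σ = 505
Signed area = Σ/2 = 252.5 (positive ⇒ counter-clockwise traversal).

252.5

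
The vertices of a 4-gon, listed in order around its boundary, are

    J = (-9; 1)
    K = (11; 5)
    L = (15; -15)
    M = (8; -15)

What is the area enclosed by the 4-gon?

Apply Gauss's area formula: 2A = Σ (x_i·y_{i+1} − x_{i+1}·y_i), indices taken mod 4.
J→K: (-9)(5) − (11)(1) = -56
K→L: (11)(-15) − (15)(5) = -240
L→M: (15)(-15) − (8)(-15) = -105
M→J: (8)(1) − (-9)(-15) = -127
Σ = -528
Area = |Σ|/2 = 264.

264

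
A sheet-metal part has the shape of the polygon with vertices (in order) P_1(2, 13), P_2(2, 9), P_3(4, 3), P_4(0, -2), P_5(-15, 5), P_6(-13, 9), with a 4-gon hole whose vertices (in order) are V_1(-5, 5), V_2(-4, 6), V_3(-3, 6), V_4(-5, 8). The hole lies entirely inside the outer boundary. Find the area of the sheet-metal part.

Outer boundary:
Apply the shoelace formula: 2A = Σ (x_i·y_{i+1} − x_{i+1}·y_i), indices taken mod 6.
P_1→P_2: (2)(9) − (2)(13) = -8
P_2→P_3: (2)(3) − (4)(9) = -30
P_3→P_4: (4)(-2) − (0)(3) = -8
P_4→P_5: (0)(5) − (-15)(-2) = -30
P_5→P_6: (-15)(9) − (-13)(5) = -70
P_6→P_1: (-13)(13) − (2)(9) = -187
Σ = -333
Area = |Σ|/2 = 166.5.
Hole:
Apply the surveyor's formula: 2A = Σ (x_i·y_{i+1} − x_{i+1}·y_i), indices taken mod 4.
V_1→V_2: (-5)(6) − (-4)(5) = -10
V_2→V_3: (-4)(6) − (-3)(6) = -6
V_3→V_4: (-3)(8) − (-5)(6) = 6
V_4→V_1: (-5)(5) − (-5)(8) = 15
Σ = 5
Area = |Σ|/2 = 2.5.
Net area = 166.5 − 2.5 = 164.

164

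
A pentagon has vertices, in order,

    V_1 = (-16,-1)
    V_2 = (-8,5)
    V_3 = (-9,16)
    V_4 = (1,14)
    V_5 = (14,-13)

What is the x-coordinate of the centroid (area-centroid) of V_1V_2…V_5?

Apply the shoelace formula. First the cross-terms c_i = x_i·y_{i+1} − x_{i+1}·y_i:
  -88, -83, -142, -209, -222  ⇒  2A = -744, A = -372.
Then Σ (x_i + x_{i+1})·c_i = 1968, so x̄ = 1968 / (6·(-372)) = -82/93.

-82/93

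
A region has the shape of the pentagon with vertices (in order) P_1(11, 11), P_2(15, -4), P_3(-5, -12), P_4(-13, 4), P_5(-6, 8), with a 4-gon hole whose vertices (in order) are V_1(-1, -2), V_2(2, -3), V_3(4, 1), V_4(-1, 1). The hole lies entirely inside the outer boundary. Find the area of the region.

Outer boundary:
Apply the surveyor's formula: 2A = Σ (x_i·y_{i+1} − x_{i+1}·y_i), indices taken mod 5.
P_1→P_2: (11)(-4) − (15)(11) = -209
P_2→P_3: (15)(-12) − (-5)(-4) = -200
P_3→P_4: (-5)(4) − (-13)(-12) = -176
P_4→P_5: (-13)(8) − (-6)(4) = -80
P_5→P_1: (-6)(11) − (11)(8) = -154
Σ = -819
Area = |Σ|/2 = 409.5.
Hole:
Σ = (7) + (14) + (5) + (3) = 29
Area = |Σ|/2 = 14.5.
Net area = 409.5 − 14.5 = 395.

395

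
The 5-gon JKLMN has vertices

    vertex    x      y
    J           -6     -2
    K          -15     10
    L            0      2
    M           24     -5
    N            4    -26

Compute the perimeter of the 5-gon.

|JK| = √((-9)² + (12)²) = √225 = 15
|KL| = √((15)² + (-8)²) = √289 = 17
|LM| = √((24)² + (-7)²) = √625 = 25
|MN| = √((-20)² + (-21)²) = √841 = 29
|NJ| = √((-10)² + (24)²) = √676 = 26
Perimeter = 15 + 17 + 25 + 29 + 26 = 112.

112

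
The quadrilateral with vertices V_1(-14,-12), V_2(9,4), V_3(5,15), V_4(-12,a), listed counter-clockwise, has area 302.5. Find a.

The doubled signed area Σ (x_i y_{i+1} − x_{i+1} y_i) is linear in a.
With a=0 it equals 491; the coefficient of a is 19 (from the two edges through V_4).
So 19·a + 491 = 2·302.5 = 605 ⇒ a = 6.

6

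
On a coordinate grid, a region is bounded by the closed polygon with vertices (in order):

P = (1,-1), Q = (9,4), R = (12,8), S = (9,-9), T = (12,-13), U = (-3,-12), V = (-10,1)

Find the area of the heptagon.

Σ = (13) + (24) + (-180) + (-9) + (-183) + (-123) + (9) = -449
Area = |Σ|/2 = 224.5.

224.5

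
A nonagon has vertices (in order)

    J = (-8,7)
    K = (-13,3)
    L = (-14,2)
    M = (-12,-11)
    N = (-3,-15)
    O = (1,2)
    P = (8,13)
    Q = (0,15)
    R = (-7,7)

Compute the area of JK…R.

Apply the surveyor's formula: 2A = Σ (x_i·y_{i+1} − x_{i+1}·y_i), indices taken mod 9.
Cross-terms: 67, 16, 178, 147, 9, -3, 120, 105, 7  ⇒  Σ = 646
Area = |Σ|/2 = 323.

323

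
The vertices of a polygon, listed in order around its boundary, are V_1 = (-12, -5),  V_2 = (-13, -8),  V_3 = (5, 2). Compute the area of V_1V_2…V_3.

22

Cross-terms: 31, 14, -1  ⇒  Σ = 44
Area = |Σ|/2 = 22.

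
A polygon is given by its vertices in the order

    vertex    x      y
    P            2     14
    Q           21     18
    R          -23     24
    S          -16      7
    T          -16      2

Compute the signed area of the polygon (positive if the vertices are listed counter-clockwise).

367.5

Σ = (-258) + (918) + (223) + (80) + (-228) = 735
Signed area = Σ/2 = 367.5 (positive ⇒ counter-clockwise traversal).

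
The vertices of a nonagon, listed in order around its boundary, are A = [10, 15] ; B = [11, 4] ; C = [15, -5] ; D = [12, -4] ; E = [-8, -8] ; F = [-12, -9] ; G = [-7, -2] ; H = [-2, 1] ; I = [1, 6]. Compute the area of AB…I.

Apply the shoelace formula: 2A = Σ (x_i·y_{i+1} − x_{i+1}·y_i), indices taken mod 9.
Σ = (-125) + (-115) + (0) + (-128) + (-24) + (-39) + (-11) + (-13) + (-45) = -500
Area = |Σ|/2 = 250.

250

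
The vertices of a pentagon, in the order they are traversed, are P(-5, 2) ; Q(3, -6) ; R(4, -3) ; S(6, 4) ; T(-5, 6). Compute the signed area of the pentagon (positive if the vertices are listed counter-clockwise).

74.5

Apply the shoelace formula: 2A = Σ (x_i·y_{i+1} − x_{i+1}·y_i), indices taken mod 5.
Cross-terms: 24, 15, 34, 56, 20  ⇒  Σ = 149
Signed area = Σ/2 = 74.5 (positive ⇒ counter-clockwise traversal).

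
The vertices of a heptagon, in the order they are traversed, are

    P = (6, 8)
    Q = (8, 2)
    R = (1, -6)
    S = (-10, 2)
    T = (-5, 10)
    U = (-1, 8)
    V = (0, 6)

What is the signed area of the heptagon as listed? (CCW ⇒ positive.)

-161

Apply the shoelace (surveyor's) formula: 2A = Σ (x_i·y_{i+1} − x_{i+1}·y_i), indices taken mod 7.
P→Q: (6)(2) − (8)(8) = -52
Q→R: (8)(-6) − (1)(2) = -50
R→S: (1)(2) − (-10)(-6) = -58
S→T: (-10)(10) − (-5)(2) = -90
T→U: (-5)(8) − (-1)(10) = -30
U→V: (-1)(6) − (0)(8) = -6
V→P: (0)(8) − (6)(6) = -36
Σ = -322
Signed area = Σ/2 = -161 (negative ⇒ clockwise traversal).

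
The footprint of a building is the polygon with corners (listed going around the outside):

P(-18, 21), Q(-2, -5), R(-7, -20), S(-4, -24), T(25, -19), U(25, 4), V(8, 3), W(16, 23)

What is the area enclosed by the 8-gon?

Σ = (132) + (5) + (88) + (676) + (575) + (43) + (136) + (750) = 2405
Area = |Σ|/2 = 1202.5.

1202.5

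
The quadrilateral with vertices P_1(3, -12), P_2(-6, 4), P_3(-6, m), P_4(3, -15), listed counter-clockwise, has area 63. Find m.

Write out the shoelace sum; only the two edges meeting at P_3 involve m:
2·Area = [((-6)·m − (-6)·4) + ((-6)·(-15) − 3·m)] + -51
       = -9·m + 63 = 126
⇒ m = -7.

-7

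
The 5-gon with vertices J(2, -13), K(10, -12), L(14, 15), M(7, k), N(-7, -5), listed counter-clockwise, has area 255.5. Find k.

6

Write out the shoelace sum; only the two edges meeting at M involve k:
2·Area = [(14·k − 7·15) + (7·(-5) − (-7)·k)] + 525
       = 21·k + 385 = 511
⇒ k = 6.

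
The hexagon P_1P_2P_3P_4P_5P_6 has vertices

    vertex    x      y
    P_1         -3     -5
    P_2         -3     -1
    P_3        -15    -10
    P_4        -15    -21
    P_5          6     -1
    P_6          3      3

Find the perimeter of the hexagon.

|P_1P_2| = √((0)² + (4)²) = √16 = 4
|P_2P_3| = √((-12)² + (-9)²) = √225 = 15
|P_3P_4| = √((0)² + (-11)²) = √121 = 11
|P_4P_5| = √((21)² + (20)²) = √841 = 29
|P_5P_6| = √((-3)² + (4)²) = √25 = 5
|P_6P_1| = √((-6)² + (-8)²) = √100 = 10
Perimeter = 4 + 15 + 11 + 29 + 5 + 10 = 74.

74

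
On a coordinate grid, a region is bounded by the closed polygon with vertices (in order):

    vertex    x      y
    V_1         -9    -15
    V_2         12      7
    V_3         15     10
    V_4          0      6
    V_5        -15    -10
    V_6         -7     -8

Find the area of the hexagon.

Apply Gauss's area formula: 2A = Σ (x_i·y_{i+1} − x_{i+1}·y_i), indices taken mod 6.
Cross-terms: 117, 15, 90, 90, 50, 33  ⇒  Σ = 395
Area = |Σ|/2 = 197.5.

197.5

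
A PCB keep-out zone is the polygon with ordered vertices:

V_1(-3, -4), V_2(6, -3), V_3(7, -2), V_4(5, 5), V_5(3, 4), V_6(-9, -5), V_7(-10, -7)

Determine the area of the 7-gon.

Σ = (33) + (9) + (45) + (5) + (21) + (13) + (19) = 145
Area = |Σ|/2 = 72.5.

72.5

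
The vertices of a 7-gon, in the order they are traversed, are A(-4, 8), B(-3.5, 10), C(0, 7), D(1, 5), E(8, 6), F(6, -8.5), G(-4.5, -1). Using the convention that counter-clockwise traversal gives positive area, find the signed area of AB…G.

-132.875

A→B: (-4)(10) − (-3.5)(8) = -12
B→C: (-3.5)(7) − (0)(10) = -24.5
C→D: (0)(5) − (1)(7) = -7
D→E: (1)(6) − (8)(5) = -34
E→F: (8)(-8.5) − (6)(6) = -104
F→G: (6)(-1) − (-4.5)(-8.5) = -44.25
G→A: (-4.5)(8) − (-4)(-1) = -40
Σ = -265.75
Signed area = Σ/2 = -132.875 (negative ⇒ clockwise traversal).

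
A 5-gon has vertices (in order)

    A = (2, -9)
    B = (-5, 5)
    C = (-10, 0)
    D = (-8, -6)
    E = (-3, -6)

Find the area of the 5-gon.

72

Apply the surveyor's formula: 2A = Σ (x_i·y_{i+1} − x_{i+1}·y_i), indices taken mod 5.
Σ = (-35) + (50) + (60) + (30) + (39) = 144
Area = |Σ|/2 = 72.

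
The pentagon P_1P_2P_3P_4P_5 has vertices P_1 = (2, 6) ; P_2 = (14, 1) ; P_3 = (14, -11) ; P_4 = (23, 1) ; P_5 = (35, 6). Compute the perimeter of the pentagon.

86

|P_1P_2| = √((12)² + (-5)²) = √169 = 13
|P_2P_3| = √((0)² + (-12)²) = √144 = 12
|P_3P_4| = √((9)² + (12)²) = √225 = 15
|P_4P_5| = √((12)² + (5)²) = √169 = 13
|P_5P_1| = √((-33)² + (0)²) = √1089 = 33
Perimeter = 13 + 12 + 15 + 13 + 33 = 86.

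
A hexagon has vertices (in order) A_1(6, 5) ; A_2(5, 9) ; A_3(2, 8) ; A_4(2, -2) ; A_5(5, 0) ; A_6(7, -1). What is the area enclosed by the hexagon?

Apply the surveyor's formula: 2A = Σ (x_i·y_{i+1} − x_{i+1}·y_i), indices taken mod 6.
Σ = (29) + (22) + (-20) + (10) + (-5) + (41) = 77
Area = |Σ|/2 = 38.5.

38.5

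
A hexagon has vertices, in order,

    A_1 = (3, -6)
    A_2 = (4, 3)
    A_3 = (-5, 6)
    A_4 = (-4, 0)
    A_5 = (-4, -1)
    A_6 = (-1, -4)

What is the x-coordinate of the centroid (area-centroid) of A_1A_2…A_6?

-5/21

Apply Gauss's area formula. First the cross-terms c_i = x_i·y_{i+1} − x_{i+1}·y_i:
  33, 39, 24, 4, 15, 18  ⇒  2A = 133, A = 66.5.
Then Σ (x_i + x_{i+1})·c_i = -95, so x̄ = -95 / (6·66.5) = -5/21.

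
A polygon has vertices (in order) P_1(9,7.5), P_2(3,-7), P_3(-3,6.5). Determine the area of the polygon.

84

Apply the surveyor's formula: 2A = Σ (x_i·y_{i+1} − x_{i+1}·y_i), indices taken mod 3.
Cross-terms: -85.5, -1.5, -81  ⇒  Σ = -168
Area = |Σ|/2 = 84.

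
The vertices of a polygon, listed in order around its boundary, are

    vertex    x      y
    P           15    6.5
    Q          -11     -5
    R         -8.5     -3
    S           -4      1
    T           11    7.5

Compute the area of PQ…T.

Apply the shoelace (surveyor's) formula: 2A = Σ (x_i·y_{i+1} − x_{i+1}·y_i), indices taken mod 5.
P→Q: (15)(-5) − (-11)(6.5) = -3.5
Q→R: (-11)(-3) − (-8.5)(-5) = -9.5
R→S: (-8.5)(1) − (-4)(-3) = -20.5
S→T: (-4)(7.5) − (11)(1) = -41
T→P: (11)(6.5) − (15)(7.5) = -41
Σ = -115.5
Area = |Σ|/2 = 57.75.

57.75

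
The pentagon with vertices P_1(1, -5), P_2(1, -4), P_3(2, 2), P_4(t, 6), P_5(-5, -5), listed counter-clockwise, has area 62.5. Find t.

-6

Write out the shoelace sum; only the two edges meeting at P_4 involve t:
2·Area = [(2·6 − t·2) + (t·(-5) − (-5)·6)] + 41
       = -7·t + 83 = 125
⇒ t = -6.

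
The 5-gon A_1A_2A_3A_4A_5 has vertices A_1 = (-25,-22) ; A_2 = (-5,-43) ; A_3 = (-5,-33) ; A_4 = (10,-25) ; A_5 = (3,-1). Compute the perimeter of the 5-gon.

116

|A_1A_2| = √((20)² + (-21)²) = √841 = 29
|A_2A_3| = √((0)² + (10)²) = √100 = 10
|A_3A_4| = √((15)² + (8)²) = √289 = 17
|A_4A_5| = √((-7)² + (24)²) = √625 = 25
|A_5A_1| = √((-28)² + (-21)²) = √1225 = 35
Perimeter = 29 + 10 + 17 + 25 + 35 = 116.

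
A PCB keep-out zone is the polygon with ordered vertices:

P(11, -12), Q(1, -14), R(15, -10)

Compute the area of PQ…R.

Apply the shoelace formula: 2A = Σ (x_i·y_{i+1} − x_{i+1}·y_i), indices taken mod 3.
P→Q: (11)(-14) − (1)(-12) = -142
Q→R: (1)(-10) − (15)(-14) = 200
R→P: (15)(-12) − (11)(-10) = -70
Σ = -12
Area = |Σ|/2 = 6.

6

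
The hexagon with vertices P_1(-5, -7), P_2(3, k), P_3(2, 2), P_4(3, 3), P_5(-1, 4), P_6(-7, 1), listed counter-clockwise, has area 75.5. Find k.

-4

The doubled signed area Σ (x_i y_{i+1} − x_{i+1} y_i) is linear in k.
With k=0 it equals 123; the coefficient of k is -7 (from the two edges through P_2).
So -7·k + 123 = 2·75.5 = 151 ⇒ k = -4.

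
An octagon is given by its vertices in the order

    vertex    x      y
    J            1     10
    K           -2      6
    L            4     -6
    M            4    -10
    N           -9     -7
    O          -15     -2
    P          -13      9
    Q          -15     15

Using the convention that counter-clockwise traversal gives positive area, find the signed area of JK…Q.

Apply the shoelace formula: 2A = Σ (x_i·y_{i+1} − x_{i+1}·y_i), indices taken mod 8.
Σ = (26) + (-12) + (-16) + (-118) + (-87) + (-161) + (-60) + (-165) = -593
Signed area = Σ/2 = -296.5 (negative ⇒ clockwise traversal).

-296.5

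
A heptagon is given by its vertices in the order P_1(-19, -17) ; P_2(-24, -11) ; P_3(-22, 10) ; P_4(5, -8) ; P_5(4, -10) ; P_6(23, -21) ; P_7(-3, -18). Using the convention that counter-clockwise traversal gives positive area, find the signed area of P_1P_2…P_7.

Apply the surveyor's formula: 2A = Σ (x_i·y_{i+1} − x_{i+1}·y_i), indices taken mod 7.
Cross-terms: -199, -482, 126, -18, 146, -477, -291  ⇒  Σ = -1195
Signed area = Σ/2 = -597.5 (negative ⇒ clockwise traversal).

-597.5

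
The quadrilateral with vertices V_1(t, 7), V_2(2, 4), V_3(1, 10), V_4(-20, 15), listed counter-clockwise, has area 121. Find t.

-15

The doubled signed area Σ (x_i y_{i+1} − x_{i+1} y_i) is linear in t.
With t=0 it equals 77; the coefficient of t is -11 (from the two edges through V_1).
So -11·t + 77 = 2·121 = 242 ⇒ t = -15.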